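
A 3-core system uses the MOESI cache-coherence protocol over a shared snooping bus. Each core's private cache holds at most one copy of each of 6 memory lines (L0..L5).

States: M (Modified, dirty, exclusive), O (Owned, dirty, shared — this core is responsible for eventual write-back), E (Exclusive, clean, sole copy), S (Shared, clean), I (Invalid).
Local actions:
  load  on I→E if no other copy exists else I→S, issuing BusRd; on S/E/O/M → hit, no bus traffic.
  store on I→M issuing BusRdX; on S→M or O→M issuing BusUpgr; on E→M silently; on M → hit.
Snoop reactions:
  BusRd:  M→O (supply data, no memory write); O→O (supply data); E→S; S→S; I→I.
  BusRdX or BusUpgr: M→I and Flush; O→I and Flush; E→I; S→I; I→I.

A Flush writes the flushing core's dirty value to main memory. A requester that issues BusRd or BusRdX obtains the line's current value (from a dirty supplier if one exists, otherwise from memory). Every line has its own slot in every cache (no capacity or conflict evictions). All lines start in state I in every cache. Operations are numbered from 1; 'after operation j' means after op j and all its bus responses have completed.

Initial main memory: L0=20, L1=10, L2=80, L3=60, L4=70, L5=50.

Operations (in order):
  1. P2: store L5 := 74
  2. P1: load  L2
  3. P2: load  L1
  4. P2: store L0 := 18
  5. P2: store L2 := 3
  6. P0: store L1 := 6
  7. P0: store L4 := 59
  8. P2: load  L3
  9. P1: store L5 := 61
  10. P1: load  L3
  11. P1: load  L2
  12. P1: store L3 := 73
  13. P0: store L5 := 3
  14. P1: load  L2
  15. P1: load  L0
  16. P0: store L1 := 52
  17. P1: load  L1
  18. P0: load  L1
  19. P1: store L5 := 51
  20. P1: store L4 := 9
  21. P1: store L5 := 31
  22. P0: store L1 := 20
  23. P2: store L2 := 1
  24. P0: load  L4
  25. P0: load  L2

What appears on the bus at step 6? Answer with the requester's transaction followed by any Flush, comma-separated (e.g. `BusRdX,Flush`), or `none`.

1. P2: store L5 := 74  bus=[BusRdX]  L5: P0=I P1=I P2=M  mem[L5]=50
2. P1: load  L2  bus=[BusRd]  L2: P0=I P1=E P2=I  mem[L2]=80
3. P2: load  L1  bus=[BusRd]  L1: P0=I P1=I P2=E  mem[L1]=10
4. P2: store L0 := 18  bus=[BusRdX]  L0: P0=I P1=I P2=M  mem[L0]=20
5. P2: store L2 := 3  bus=[BusRdX]  L2: P0=I P1=I P2=M  mem[L2]=80
6. P0: store L1 := 6  bus=[BusRdX]  L1: P0=M P1=I P2=I  mem[L1]=10
7. P0: store L4 := 59  bus=[BusRdX]  L4: P0=M P1=I P2=I  mem[L4]=70
8. P2: load  L3  bus=[BusRd]  L3: P0=I P1=I P2=E  mem[L3]=60
9. P1: store L5 := 61  bus=[BusRdX,Flush]  L5: P0=I P1=M P2=I  mem[L5]=74
10. P1: load  L3  bus=[BusRd]  L3: P0=I P1=S P2=S  mem[L3]=60
11. P1: load  L2  bus=[BusRd]  L2: P0=I P1=S P2=O  mem[L2]=80
12. P1: store L3 := 73  bus=[BusUpgr]  L3: P0=I P1=M P2=I  mem[L3]=60
13. P0: store L5 := 3  bus=[BusRdX,Flush]  L5: P0=M P1=I P2=I  mem[L5]=61
14. P1: load  L2  bus=[-]  L2: P0=I P1=S P2=O  mem[L2]=80
15. P1: load  L0  bus=[BusRd]  L0: P0=I P1=S P2=O  mem[L0]=20
16. P0: store L1 := 52  bus=[-]  L1: P0=M P1=I P2=I  mem[L1]=10
17. P1: load  L1  bus=[BusRd]  L1: P0=O P1=S P2=I  mem[L1]=10
18. P0: load  L1  bus=[-]  L1: P0=O P1=S P2=I  mem[L1]=10
19. P1: store L5 := 51  bus=[BusRdX,Flush]  L5: P0=I P1=M P2=I  mem[L5]=3
20. P1: store L4 := 9  bus=[BusRdX,Flush]  L4: P0=I P1=M P2=I  mem[L4]=59
21. P1: store L5 := 31  bus=[-]  L5: P0=I P1=M P2=I  mem[L5]=3
22. P0: store L1 := 20  bus=[BusUpgr]  L1: P0=M P1=I P2=I  mem[L1]=10
23. P2: store L2 := 1  bus=[BusUpgr]  L2: P0=I P1=I P2=M  mem[L2]=80
24. P0: load  L4  bus=[BusRd]  L4: P0=S P1=O P2=I  mem[L4]=59
25. P0: load  L2  bus=[BusRd]  L2: P0=S P1=I P2=O  mem[L2]=80

bus = BusRdX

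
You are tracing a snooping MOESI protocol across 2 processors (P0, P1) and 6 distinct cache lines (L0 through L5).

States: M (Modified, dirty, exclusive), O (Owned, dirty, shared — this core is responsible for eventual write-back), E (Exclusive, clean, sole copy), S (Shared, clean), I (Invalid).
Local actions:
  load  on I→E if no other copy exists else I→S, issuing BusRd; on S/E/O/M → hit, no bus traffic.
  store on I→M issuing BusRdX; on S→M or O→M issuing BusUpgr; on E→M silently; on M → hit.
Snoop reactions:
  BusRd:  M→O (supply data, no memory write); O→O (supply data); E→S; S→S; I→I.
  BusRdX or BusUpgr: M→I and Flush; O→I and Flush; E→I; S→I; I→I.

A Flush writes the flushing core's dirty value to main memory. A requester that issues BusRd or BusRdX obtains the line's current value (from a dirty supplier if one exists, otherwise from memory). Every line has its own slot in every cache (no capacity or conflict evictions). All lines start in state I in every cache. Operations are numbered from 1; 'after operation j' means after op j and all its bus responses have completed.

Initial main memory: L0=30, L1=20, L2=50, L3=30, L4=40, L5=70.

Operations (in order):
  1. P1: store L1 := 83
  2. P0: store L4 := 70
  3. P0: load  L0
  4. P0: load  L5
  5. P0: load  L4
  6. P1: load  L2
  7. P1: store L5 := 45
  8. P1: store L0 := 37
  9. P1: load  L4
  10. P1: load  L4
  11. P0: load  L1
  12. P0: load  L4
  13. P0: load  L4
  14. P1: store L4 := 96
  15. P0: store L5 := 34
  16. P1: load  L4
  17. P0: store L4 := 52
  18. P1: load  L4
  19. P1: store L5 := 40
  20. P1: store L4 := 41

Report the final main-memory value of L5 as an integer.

memory[L5] = 34

[1] P1: store L1 := 83 | P0:I, P1:M(83) | bus: BusRdX
[2] P0: store L4 := 70 | P0:M(70), P1:I | bus: BusRdX
[3] P0: load  L0 | P0:E(30), P1:I | bus: BusRd
[4] P0: load  L5 | P0:E(70), P1:I | bus: BusRd
[5] P0: load  L4 | P0:M(70), P1:I | bus: none
[6] P1: load  L2 | P0:I, P1:E(50) | bus: BusRd
[7] P1: store L5 := 45 | P0:I, P1:M(45) | bus: BusRdX
[8] P1: store L0 := 37 | P0:I, P1:M(37) | bus: BusRdX
[9] P1: load  L4 | P0:O(70), P1:S(70) | bus: BusRd
[10] P1: load  L4 | P0:O(70), P1:S(70) | bus: none
[11] P0: load  L1 | P0:S(83), P1:O(83) | bus: BusRd
[12] P0: load  L4 | P0:O(70), P1:S(70) | bus: none
[13] P0: load  L4 | P0:O(70), P1:S(70) | bus: none
[14] P1: store L4 := 96 | P0:I, P1:M(96) | bus: BusUpgr,Flush
[15] P0: store L5 := 34 | P0:M(34), P1:I | bus: BusRdX,Flush
[16] P1: load  L4 | P0:I, P1:M(96) | bus: none
[17] P0: store L4 := 52 | P0:M(52), P1:I | bus: BusRdX,Flush
[18] P1: load  L4 | P0:O(52), P1:S(52) | bus: BusRd
[19] P1: store L5 := 40 | P0:I, P1:M(40) | bus: BusRdX,Flush
[20] P1: store L4 := 41 | P0:I, P1:M(41) | bus: BusUpgr,Flush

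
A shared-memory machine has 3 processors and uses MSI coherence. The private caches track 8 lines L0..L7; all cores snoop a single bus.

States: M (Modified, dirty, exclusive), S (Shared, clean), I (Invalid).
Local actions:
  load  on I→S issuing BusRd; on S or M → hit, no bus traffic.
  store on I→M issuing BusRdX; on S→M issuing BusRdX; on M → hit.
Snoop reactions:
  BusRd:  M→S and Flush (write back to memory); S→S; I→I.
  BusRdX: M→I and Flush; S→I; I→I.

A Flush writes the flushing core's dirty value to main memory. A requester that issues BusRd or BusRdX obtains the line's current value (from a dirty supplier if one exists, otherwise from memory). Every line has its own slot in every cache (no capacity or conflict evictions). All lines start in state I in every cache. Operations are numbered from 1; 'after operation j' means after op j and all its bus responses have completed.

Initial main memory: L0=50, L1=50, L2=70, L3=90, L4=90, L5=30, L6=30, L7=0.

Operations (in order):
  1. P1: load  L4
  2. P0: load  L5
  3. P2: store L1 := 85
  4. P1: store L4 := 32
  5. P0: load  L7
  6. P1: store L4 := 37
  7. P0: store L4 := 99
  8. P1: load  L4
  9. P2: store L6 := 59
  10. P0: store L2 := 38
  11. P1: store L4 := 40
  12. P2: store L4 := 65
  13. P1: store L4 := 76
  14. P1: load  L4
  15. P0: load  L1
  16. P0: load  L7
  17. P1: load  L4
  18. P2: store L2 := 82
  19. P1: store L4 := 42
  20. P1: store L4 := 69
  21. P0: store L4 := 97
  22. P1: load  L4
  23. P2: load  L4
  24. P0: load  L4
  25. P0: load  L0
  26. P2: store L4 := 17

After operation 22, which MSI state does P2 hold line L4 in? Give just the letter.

state = I

  op1 P1: load  L4 → I/S/I on L4; bus BusRd; mem=90
  op2 P0: load  L5 → S/I/I on L5; bus BusRd; mem=30
  op3 P2: store L1 := 85 → I/I/M on L1; bus BusRdX; mem=50
  op4 P1: store L4 := 32 → I/M/I on L4; bus BusRdX; mem=90
  op5 P0: load  L7 → S/I/I on L7; bus BusRd; mem=0
  op6 P1: store L4 := 37 → I/M/I on L4; bus (none); mem=90
  op7 P0: store L4 := 99 → M/I/I on L4; bus BusRdX Flush; mem=37
  op8 P1: load  L4 → S/S/I on L4; bus BusRd Flush; mem=99
  op9 P2: store L6 := 59 → I/I/M on L6; bus BusRdX; mem=30
  op10 P0: store L2 := 38 → M/I/I on L2; bus BusRdX; mem=70
  op11 P1: store L4 := 40 → I/M/I on L4; bus BusRdX; mem=99
  op12 P2: store L4 := 65 → I/I/M on L4; bus BusRdX Flush; mem=40
  op13 P1: store L4 := 76 → I/M/I on L4; bus BusRdX Flush; mem=65
  op14 P1: load  L4 → I/M/I on L4; bus (none); mem=65
  op15 P0: load  L1 → S/I/S on L1; bus BusRd Flush; mem=85
  op16 P0: load  L7 → S/I/I on L7; bus (none); mem=0
  op17 P1: load  L4 → I/M/I on L4; bus (none); mem=65
  op18 P2: store L2 := 82 → I/I/M on L2; bus BusRdX Flush; mem=38
  op19 P1: store L4 := 42 → I/M/I on L4; bus (none); mem=65
  op20 P1: store L4 := 69 → I/M/I on L4; bus (none); mem=65
  op21 P0: store L4 := 97 → M/I/I on L4; bus BusRdX Flush; mem=69
  op22 P1: load  L4 → S/S/I on L4; bus BusRd Flush; mem=97
  op23 P2: load  L4 → S/S/S on L4; bus BusRd; mem=97
  op24 P0: load  L4 → S/S/S on L4; bus (none); mem=97
  op25 P0: load  L0 → S/I/I on L0; bus BusRd; mem=50
  op26 P2: store L4 := 17 → I/I/M on L4; bus BusRdX; mem=97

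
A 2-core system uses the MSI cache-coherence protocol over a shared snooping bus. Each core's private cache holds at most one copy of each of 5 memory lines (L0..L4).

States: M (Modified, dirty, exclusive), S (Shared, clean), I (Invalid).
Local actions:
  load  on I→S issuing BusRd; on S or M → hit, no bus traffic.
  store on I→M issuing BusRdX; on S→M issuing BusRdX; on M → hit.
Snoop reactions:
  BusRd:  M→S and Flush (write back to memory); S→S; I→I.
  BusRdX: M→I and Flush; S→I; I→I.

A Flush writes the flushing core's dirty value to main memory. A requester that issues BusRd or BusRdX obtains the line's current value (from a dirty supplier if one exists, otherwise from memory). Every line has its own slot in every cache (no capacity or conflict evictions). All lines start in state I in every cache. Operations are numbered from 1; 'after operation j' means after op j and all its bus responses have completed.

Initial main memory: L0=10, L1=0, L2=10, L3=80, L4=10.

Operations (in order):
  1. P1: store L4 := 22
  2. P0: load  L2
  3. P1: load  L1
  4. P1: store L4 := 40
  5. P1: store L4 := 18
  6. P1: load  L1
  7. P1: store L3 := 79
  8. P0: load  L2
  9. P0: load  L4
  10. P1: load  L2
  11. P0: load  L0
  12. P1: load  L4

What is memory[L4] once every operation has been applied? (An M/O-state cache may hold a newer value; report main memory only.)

memory[L4] = 18

  op1 P1: store L4 := 22 → I/M on L4; bus BusRdX; mem=10
  op2 P0: load  L2 → S/I on L2; bus BusRd; mem=10
  op3 P1: load  L1 → I/S on L1; bus BusRd; mem=0
  op4 P1: store L4 := 40 → I/M on L4; bus (none); mem=10
  op5 P1: store L4 := 18 → I/M on L4; bus (none); mem=10
  op6 P1: load  L1 → I/S on L1; bus (none); mem=0
  op7 P1: store L3 := 79 → I/M on L3; bus BusRdX; mem=80
  op8 P0: load  L2 → S/I on L2; bus (none); mem=10
  op9 P0: load  L4 → S/S on L4; bus BusRd Flush; mem=18
  op10 P1: load  L2 → S/S on L2; bus BusRd; mem=10
  op11 P0: load  L0 → S/I on L0; bus BusRd; mem=10
  op12 P1: load  L4 → S/S on L4; bus (none); mem=18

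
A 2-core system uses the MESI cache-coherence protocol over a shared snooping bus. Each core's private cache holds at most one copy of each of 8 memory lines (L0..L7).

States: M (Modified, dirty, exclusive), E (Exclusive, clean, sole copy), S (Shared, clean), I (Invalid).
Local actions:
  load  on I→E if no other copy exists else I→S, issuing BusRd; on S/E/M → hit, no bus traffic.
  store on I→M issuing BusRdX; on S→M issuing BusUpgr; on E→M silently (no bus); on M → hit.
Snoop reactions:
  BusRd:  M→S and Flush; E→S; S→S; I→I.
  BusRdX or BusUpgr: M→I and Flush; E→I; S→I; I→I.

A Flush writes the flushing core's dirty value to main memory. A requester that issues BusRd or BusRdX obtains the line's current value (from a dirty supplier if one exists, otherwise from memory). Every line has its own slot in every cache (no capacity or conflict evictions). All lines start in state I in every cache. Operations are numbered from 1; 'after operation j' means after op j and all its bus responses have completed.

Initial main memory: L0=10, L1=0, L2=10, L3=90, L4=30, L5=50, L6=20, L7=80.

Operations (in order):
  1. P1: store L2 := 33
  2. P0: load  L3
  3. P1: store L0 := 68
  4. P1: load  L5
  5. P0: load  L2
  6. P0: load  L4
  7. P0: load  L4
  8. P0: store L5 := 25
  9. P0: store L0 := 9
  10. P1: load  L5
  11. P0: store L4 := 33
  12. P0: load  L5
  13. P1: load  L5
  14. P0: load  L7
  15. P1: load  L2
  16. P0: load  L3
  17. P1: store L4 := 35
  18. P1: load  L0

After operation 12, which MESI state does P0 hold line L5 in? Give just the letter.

state = S

  op1 P1: store L2 := 33 → I/M on L2; bus BusRdX; mem=10
  op2 P0: load  L3 → E/I on L3; bus BusRd; mem=90
  op3 P1: store L0 := 68 → I/M on L0; bus BusRdX; mem=10
  op4 P1: load  L5 → I/E on L5; bus BusRd; mem=50
  op5 P0: load  L2 → S/S on L2; bus BusRd Flush; mem=33
  op6 P0: load  L4 → E/I on L4; bus BusRd; mem=30
  op7 P0: load  L4 → E/I on L4; bus (none); mem=30
  op8 P0: store L5 := 25 → M/I on L5; bus BusRdX; mem=50
  op9 P0: store L0 := 9 → M/I on L0; bus BusRdX Flush; mem=68
  op10 P1: load  L5 → S/S on L5; bus BusRd Flush; mem=25
  op11 P0: store L4 := 33 → M/I on L4; bus (none); mem=30
  op12 P0: load  L5 → S/S on L5; bus (none); mem=25
  op13 P1: load  L5 → S/S on L5; bus (none); mem=25
  op14 P0: load  L7 → E/I on L7; bus BusRd; mem=80
  op15 P1: load  L2 → S/S on L2; bus (none); mem=33
  op16 P0: load  L3 → E/I on L3; bus (none); mem=90
  op17 P1: store L4 := 35 → I/M on L4; bus BusRdX Flush; mem=33
  op18 P1: load  L0 → S/S on L0; bus BusRd Flush; mem=9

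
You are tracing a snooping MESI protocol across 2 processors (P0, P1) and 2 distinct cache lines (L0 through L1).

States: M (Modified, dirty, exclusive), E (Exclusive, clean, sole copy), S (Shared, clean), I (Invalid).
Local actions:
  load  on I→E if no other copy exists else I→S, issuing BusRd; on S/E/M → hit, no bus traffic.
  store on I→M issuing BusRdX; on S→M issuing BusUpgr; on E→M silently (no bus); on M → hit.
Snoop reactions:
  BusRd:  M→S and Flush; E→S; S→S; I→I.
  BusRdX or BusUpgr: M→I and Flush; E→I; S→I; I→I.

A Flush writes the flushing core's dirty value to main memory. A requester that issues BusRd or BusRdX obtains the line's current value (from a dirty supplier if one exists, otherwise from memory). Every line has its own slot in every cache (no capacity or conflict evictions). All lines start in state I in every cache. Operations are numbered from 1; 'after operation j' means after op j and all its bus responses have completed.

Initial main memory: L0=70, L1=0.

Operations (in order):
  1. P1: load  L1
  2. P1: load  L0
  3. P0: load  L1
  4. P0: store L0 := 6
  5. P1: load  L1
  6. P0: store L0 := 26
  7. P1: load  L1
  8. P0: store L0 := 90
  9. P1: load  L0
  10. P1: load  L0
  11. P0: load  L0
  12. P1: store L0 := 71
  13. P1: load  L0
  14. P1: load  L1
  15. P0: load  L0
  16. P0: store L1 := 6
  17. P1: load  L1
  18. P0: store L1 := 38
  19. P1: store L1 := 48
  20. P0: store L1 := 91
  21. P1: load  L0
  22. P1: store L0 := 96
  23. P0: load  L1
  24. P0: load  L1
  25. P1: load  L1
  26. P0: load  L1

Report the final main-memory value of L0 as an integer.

step 1: P1: load  L1  ⟶  IE  (L1)  txn=BusRd  M[L1]=0
step 2: P1: load  L0  ⟶  IE  (L0)  txn=BusRd  M[L0]=70
step 3: P0: load  L1  ⟶  SS  (L1)  txn=BusRd  M[L1]=0
step 4: P0: store L0 := 6  ⟶  MI  (L0)  txn=BusRdX  M[L0]=70
step 5: P1: load  L1  ⟶  SS  (L1)  txn=∅  M[L1]=0
step 6: P0: store L0 := 26  ⟶  MI  (L0)  txn=∅  M[L0]=70
step 7: P1: load  L1  ⟶  SS  (L1)  txn=∅  M[L1]=0
step 8: P0: store L0 := 90  ⟶  MI  (L0)  txn=∅  M[L0]=70
step 9: P1: load  L0  ⟶  SS  (L0)  txn=BusRd+Flush  M[L0]=90
step 10: P1: load  L0  ⟶  SS  (L0)  txn=∅  M[L0]=90
step 11: P0: load  L0  ⟶  SS  (L0)  txn=∅  M[L0]=90
step 12: P1: store L0 := 71  ⟶  IM  (L0)  txn=BusUpgr  M[L0]=90
step 13: P1: load  L0  ⟶  IM  (L0)  txn=∅  M[L0]=90
step 14: P1: load  L1  ⟶  SS  (L1)  txn=∅  M[L1]=0
step 15: P0: load  L0  ⟶  SS  (L0)  txn=BusRd+Flush  M[L0]=71
step 16: P0: store L1 := 6  ⟶  MI  (L1)  txn=BusUpgr  M[L1]=0
step 17: P1: load  L1  ⟶  SS  (L1)  txn=BusRd+Flush  M[L1]=6
step 18: P0: store L1 := 38  ⟶  MI  (L1)  txn=BusUpgr  M[L1]=6
step 19: P1: store L1 := 48  ⟶  IM  (L1)  txn=BusRdX+Flush  M[L1]=38
step 20: P0: store L1 := 91  ⟶  MI  (L1)  txn=BusRdX+Flush  M[L1]=48
step 21: P1: load  L0  ⟶  SS  (L0)  txn=∅  M[L0]=71
step 22: P1: store L0 := 96  ⟶  IM  (L0)  txn=BusUpgr  M[L0]=71
step 23: P0: load  L1  ⟶  MI  (L1)  txn=∅  M[L1]=48
step 24: P0: load  L1  ⟶  MI  (L1)  txn=∅  M[L1]=48
step 25: P1: load  L1  ⟶  SS  (L1)  txn=BusRd+Flush  M[L1]=91
step 26: P0: load  L1  ⟶  SS  (L1)  txn=∅  M[L1]=91

memory[L0] = 71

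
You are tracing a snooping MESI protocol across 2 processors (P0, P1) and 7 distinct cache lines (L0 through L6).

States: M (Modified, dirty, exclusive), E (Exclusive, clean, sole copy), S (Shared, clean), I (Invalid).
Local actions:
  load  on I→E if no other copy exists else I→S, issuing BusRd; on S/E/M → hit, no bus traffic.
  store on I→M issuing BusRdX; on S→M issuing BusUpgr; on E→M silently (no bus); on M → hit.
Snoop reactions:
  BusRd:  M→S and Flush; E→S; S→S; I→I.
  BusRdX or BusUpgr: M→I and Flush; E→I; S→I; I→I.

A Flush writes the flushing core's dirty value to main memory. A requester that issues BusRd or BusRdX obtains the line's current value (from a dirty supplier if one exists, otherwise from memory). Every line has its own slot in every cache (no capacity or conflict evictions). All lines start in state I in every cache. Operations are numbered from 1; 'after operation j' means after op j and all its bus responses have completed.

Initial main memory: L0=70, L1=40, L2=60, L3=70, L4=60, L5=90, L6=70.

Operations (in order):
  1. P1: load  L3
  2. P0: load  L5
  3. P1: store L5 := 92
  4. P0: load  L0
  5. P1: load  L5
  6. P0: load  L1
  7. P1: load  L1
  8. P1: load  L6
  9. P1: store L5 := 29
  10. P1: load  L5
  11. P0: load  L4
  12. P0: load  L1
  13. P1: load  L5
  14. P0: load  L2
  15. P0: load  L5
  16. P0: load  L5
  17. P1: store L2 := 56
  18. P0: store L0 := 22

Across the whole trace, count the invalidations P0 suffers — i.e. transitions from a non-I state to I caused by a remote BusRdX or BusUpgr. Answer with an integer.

invalidations = 2

1. P1: load  L3  bus=[BusRd]  L3: P0=I P1=E  mem[L3]=70
2. P0: load  L5  bus=[BusRd]  L5: P0=E P1=I  mem[L5]=90
3. P1: store L5 := 92  bus=[BusRdX]  L5: P0=I P1=M  mem[L5]=90
4. P0: load  L0  bus=[BusRd]  L0: P0=E P1=I  mem[L0]=70
5. P1: load  L5  bus=[-]  L5: P0=I P1=M  mem[L5]=90
6. P0: load  L1  bus=[BusRd]  L1: P0=E P1=I  mem[L1]=40
7. P1: load  L1  bus=[BusRd]  L1: P0=S P1=S  mem[L1]=40
8. P1: load  L6  bus=[BusRd]  L6: P0=I P1=E  mem[L6]=70
9. P1: store L5 := 29  bus=[-]  L5: P0=I P1=M  mem[L5]=90
10. P1: load  L5  bus=[-]  L5: P0=I P1=M  mem[L5]=90
11. P0: load  L4  bus=[BusRd]  L4: P0=E P1=I  mem[L4]=60
12. P0: load  L1  bus=[-]  L1: P0=S P1=S  mem[L1]=40
13. P1: load  L5  bus=[-]  L5: P0=I P1=M  mem[L5]=90
14. P0: load  L2  bus=[BusRd]  L2: P0=E P1=I  mem[L2]=60
15. P0: load  L5  bus=[BusRd,Flush]  L5: P0=S P1=S  mem[L5]=29
16. P0: load  L5  bus=[-]  L5: P0=S P1=S  mem[L5]=29
17. P1: store L2 := 56  bus=[BusRdX]  L2: P0=I P1=M  mem[L2]=60
18. P0: store L0 := 22  bus=[-]  L0: P0=M P1=I  mem[L0]=70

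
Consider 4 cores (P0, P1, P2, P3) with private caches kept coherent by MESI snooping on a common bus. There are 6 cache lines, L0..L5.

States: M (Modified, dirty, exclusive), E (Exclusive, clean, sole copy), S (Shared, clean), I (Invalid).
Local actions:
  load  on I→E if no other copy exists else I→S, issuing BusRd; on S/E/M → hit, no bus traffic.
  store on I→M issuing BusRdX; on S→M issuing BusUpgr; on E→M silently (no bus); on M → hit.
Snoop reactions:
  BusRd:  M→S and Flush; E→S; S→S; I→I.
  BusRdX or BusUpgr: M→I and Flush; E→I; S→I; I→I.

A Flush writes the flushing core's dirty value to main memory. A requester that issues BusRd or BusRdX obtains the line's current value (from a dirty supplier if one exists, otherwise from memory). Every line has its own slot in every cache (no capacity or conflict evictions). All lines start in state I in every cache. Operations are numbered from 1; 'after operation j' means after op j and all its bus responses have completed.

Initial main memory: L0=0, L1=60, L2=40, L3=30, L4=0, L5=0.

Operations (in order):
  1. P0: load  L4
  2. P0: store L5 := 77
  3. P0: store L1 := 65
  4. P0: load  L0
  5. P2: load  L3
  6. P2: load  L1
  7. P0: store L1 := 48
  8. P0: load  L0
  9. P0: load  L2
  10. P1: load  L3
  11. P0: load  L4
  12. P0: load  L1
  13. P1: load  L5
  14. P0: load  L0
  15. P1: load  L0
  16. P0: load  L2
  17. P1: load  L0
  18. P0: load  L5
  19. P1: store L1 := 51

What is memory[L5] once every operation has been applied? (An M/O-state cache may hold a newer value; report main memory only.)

memory[L5] = 77

[1] P0: load  L4 | P0:E(0), P1:I, P2:I, P3:I | bus: BusRd
[2] P0: store L5 := 77 | P0:M(77), P1:I, P2:I, P3:I | bus: BusRdX
[3] P0: store L1 := 65 | P0:M(65), P1:I, P2:I, P3:I | bus: BusRdX
[4] P0: load  L0 | P0:E(0), P1:I, P2:I, P3:I | bus: BusRd
[5] P2: load  L3 | P0:I, P1:I, P2:E(30), P3:I | bus: BusRd
[6] P2: load  L1 | P0:S(65), P1:I, P2:S(65), P3:I | bus: BusRd,Flush
[7] P0: store L1 := 48 | P0:M(48), P1:I, P2:I, P3:I | bus: BusUpgr
[8] P0: load  L0 | P0:E(0), P1:I, P2:I, P3:I | bus: none
[9] P0: load  L2 | P0:E(40), P1:I, P2:I, P3:I | bus: BusRd
[10] P1: load  L3 | P0:I, P1:S(30), P2:S(30), P3:I | bus: BusRd
[11] P0: load  L4 | P0:E(0), P1:I, P2:I, P3:I | bus: none
[12] P0: load  L1 | P0:M(48), P1:I, P2:I, P3:I | bus: none
[13] P1: load  L5 | P0:S(77), P1:S(77), P2:I, P3:I | bus: BusRd,Flush
[14] P0: load  L0 | P0:E(0), P1:I, P2:I, P3:I | bus: none
[15] P1: load  L0 | P0:S(0), P1:S(0), P2:I, P3:I | bus: BusRd
[16] P0: load  L2 | P0:E(40), P1:I, P2:I, P3:I | bus: none
[17] P1: load  L0 | P0:S(0), P1:S(0), P2:I, P3:I | bus: none
[18] P0: load  L5 | P0:S(77), P1:S(77), P2:I, P3:I | bus: none
[19] P1: store L1 := 51 | P0:I, P1:M(51), P2:I, P3:I | bus: BusRdX,Flush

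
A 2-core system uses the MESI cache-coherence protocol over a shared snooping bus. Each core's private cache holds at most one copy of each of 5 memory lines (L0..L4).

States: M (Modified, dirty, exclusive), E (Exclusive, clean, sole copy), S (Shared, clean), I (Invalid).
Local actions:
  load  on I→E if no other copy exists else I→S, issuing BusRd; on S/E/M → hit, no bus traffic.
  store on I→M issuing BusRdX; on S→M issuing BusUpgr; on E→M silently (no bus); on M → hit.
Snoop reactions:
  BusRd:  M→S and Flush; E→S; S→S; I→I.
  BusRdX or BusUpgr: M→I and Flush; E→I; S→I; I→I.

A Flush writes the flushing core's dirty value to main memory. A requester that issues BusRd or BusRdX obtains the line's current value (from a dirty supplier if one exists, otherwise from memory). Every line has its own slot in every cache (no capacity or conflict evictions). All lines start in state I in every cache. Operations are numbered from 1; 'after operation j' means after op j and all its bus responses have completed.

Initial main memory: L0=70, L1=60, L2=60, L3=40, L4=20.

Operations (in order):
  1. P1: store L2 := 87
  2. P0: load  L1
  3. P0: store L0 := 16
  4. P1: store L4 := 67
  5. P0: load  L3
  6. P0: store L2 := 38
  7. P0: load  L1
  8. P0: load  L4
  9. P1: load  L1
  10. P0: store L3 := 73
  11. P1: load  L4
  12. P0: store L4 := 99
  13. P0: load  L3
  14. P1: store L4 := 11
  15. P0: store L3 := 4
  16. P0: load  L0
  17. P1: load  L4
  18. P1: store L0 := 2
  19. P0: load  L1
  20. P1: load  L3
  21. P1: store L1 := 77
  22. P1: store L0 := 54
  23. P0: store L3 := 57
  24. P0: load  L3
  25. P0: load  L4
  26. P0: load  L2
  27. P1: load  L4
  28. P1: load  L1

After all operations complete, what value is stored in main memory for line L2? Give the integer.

memory[L2] = 87

1. P1: store L2 := 87  bus=[BusRdX]  L2: P0=I P1=M  mem[L2]=60
2. P0: load  L1  bus=[BusRd]  L1: P0=E P1=I  mem[L1]=60
3. P0: store L0 := 16  bus=[BusRdX]  L0: P0=M P1=I  mem[L0]=70
4. P1: store L4 := 67  bus=[BusRdX]  L4: P0=I P1=M  mem[L4]=20
5. P0: load  L3  bus=[BusRd]  L3: P0=E P1=I  mem[L3]=40
6. P0: store L2 := 38  bus=[BusRdX,Flush]  L2: P0=M P1=I  mem[L2]=87
7. P0: load  L1  bus=[-]  L1: P0=E P1=I  mem[L1]=60
8. P0: load  L4  bus=[BusRd,Flush]  L4: P0=S P1=S  mem[L4]=67
9. P1: load  L1  bus=[BusRd]  L1: P0=S P1=S  mem[L1]=60
10. P0: store L3 := 73  bus=[-]  L3: P0=M P1=I  mem[L3]=40
11. P1: load  L4  bus=[-]  L4: P0=S P1=S  mem[L4]=67
12. P0: store L4 := 99  bus=[BusUpgr]  L4: P0=M P1=I  mem[L4]=67
13. P0: load  L3  bus=[-]  L3: P0=M P1=I  mem[L3]=40
14. P1: store L4 := 11  bus=[BusRdX,Flush]  L4: P0=I P1=M  mem[L4]=99
15. P0: store L3 := 4  bus=[-]  L3: P0=M P1=I  mem[L3]=40
16. P0: load  L0  bus=[-]  L0: P0=M P1=I  mem[L0]=70
17. P1: load  L4  bus=[-]  L4: P0=I P1=M  mem[L4]=99
18. P1: store L0 := 2  bus=[BusRdX,Flush]  L0: P0=I P1=M  mem[L0]=16
19. P0: load  L1  bus=[-]  L1: P0=S P1=S  mem[L1]=60
20. P1: load  L3  bus=[BusRd,Flush]  L3: P0=S P1=S  mem[L3]=4
21. P1: store L1 := 77  bus=[BusUpgr]  L1: P0=I P1=M  mem[L1]=60
22. P1: store L0 := 54  bus=[-]  L0: P0=I P1=M  mem[L0]=16
23. P0: store L3 := 57  bus=[BusUpgr]  L3: P0=M P1=I  mem[L3]=4
24. P0: load  L3  bus=[-]  L3: P0=M P1=I  mem[L3]=4
25. P0: load  L4  bus=[BusRd,Flush]  L4: P0=S P1=S  mem[L4]=11
26. P0: load  L2  bus=[-]  L2: P0=M P1=I  mem[L2]=87
27. P1: load  L4  bus=[-]  L4: P0=S P1=S  mem[L4]=11
28. P1: load  L1  bus=[-]  L1: P0=I P1=M  mem[L1]=60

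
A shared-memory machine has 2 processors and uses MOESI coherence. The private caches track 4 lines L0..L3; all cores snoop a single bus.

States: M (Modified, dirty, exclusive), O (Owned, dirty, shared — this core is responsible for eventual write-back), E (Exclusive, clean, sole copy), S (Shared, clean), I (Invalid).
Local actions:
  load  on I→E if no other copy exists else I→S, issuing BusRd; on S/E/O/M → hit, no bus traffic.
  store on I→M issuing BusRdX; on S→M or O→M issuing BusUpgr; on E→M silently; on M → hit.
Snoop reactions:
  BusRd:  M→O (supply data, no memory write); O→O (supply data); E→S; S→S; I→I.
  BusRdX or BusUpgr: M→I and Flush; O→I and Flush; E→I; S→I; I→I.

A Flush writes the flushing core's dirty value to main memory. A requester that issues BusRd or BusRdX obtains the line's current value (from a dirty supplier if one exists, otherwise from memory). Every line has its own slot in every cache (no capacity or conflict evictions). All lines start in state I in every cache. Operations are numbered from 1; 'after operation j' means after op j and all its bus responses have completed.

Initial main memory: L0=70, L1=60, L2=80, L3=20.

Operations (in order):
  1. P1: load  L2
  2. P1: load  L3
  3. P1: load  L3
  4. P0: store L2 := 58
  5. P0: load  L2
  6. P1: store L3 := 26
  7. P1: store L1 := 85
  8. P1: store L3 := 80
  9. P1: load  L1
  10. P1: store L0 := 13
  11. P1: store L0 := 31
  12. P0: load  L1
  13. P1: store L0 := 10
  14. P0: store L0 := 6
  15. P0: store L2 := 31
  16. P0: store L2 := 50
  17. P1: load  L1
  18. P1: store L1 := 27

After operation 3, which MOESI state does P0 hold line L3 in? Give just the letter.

state = I

step 1: P1: load  L2  ⟶  IE  (L2)  txn=BusRd  M[L2]=80
step 2: P1: load  L3  ⟶  IE  (L3)  txn=BusRd  M[L3]=20
step 3: P1: load  L3  ⟶  IE  (L3)  txn=∅  M[L3]=20
step 4: P0: store L2 := 58  ⟶  MI  (L2)  txn=BusRdX  M[L2]=80
step 5: P0: load  L2  ⟶  MI  (L2)  txn=∅  M[L2]=80
step 6: P1: store L3 := 26  ⟶  IM  (L3)  txn=∅  M[L3]=20
step 7: P1: store L1 := 85  ⟶  IM  (L1)  txn=BusRdX  M[L1]=60
step 8: P1: store L3 := 80  ⟶  IM  (L3)  txn=∅  M[L3]=20
step 9: P1: load  L1  ⟶  IM  (L1)  txn=∅  M[L1]=60
step 10: P1: store L0 := 13  ⟶  IM  (L0)  txn=BusRdX  M[L0]=70
step 11: P1: store L0 := 31  ⟶  IM  (L0)  txn=∅  M[L0]=70
step 12: P0: load  L1  ⟶  SO  (L1)  txn=BusRd  M[L1]=60
step 13: P1: store L0 := 10  ⟶  IM  (L0)  txn=∅  M[L0]=70
step 14: P0: store L0 := 6  ⟶  MI  (L0)  txn=BusRdX+Flush  M[L0]=10
step 15: P0: store L2 := 31  ⟶  MI  (L2)  txn=∅  M[L2]=80
step 16: P0: store L2 := 50  ⟶  MI  (L2)  txn=∅  M[L2]=80
step 17: P1: load  L1  ⟶  SO  (L1)  txn=∅  M[L1]=60
step 18: P1: store L1 := 27  ⟶  IM  (L1)  txn=BusUpgr  M[L1]=60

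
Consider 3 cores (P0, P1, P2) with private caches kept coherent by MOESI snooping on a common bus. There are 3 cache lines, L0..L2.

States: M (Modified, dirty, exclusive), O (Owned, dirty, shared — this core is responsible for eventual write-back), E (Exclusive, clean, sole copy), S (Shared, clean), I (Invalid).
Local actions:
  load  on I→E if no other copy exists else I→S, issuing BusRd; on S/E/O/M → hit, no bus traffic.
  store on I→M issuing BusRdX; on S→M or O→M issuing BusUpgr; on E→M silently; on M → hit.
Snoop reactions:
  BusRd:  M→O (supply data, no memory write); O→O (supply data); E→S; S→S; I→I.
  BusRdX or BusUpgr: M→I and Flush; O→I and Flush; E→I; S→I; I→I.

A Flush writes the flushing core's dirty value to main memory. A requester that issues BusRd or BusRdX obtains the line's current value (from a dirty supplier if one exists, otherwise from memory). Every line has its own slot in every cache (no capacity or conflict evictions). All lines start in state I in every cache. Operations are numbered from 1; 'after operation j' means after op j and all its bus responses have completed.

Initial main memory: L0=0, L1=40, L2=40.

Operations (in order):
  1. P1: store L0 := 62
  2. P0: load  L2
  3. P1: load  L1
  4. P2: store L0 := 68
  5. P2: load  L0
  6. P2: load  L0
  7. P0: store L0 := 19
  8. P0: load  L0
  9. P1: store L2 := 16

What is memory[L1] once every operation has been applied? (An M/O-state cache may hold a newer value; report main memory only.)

  op1 P1: store L0 := 62 → I/M/I on L0; bus BusRdX; mem=0
  op2 P0: load  L2 → E/I/I on L2; bus BusRd; mem=40
  op3 P1: load  L1 → I/E/I on L1; bus BusRd; mem=40
  op4 P2: store L0 := 68 → I/I/M on L0; bus BusRdX Flush; mem=62
  op5 P2: load  L0 → I/I/M on L0; bus (none); mem=62
  op6 P2: load  L0 → I/I/M on L0; bus (none); mem=62
  op7 P0: store L0 := 19 → M/I/I on L0; bus BusRdX Flush; mem=68
  op8 P0: load  L0 → M/I/I on L0; bus (none); mem=68
  op9 P1: store L2 := 16 → I/M/I on L2; bus BusRdX; mem=40

memory[L1] = 40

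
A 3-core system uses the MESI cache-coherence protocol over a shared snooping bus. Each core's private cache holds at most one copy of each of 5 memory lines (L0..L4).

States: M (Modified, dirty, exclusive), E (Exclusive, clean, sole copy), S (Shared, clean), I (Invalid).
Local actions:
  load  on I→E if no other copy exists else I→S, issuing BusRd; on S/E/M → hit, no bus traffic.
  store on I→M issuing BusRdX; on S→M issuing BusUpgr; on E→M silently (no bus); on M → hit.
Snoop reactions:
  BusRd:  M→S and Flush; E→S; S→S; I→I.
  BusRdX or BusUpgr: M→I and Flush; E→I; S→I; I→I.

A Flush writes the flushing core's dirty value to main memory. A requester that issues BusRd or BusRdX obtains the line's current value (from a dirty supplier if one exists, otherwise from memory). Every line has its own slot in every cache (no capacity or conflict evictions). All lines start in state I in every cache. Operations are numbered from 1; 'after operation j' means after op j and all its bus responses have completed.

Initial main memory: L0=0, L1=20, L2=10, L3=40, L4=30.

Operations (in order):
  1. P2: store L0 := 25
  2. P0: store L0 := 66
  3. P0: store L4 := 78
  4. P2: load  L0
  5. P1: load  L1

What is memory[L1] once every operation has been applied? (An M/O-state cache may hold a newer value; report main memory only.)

memory[L1] = 20

  op1 P2: store L0 := 25 → I/I/M on L0; bus BusRdX; mem=0
  op2 P0: store L0 := 66 → M/I/I on L0; bus BusRdX Flush; mem=25
  op3 P0: store L4 := 78 → M/I/I on L4; bus BusRdX; mem=30
  op4 P2: load  L0 → S/I/S on L0; bus BusRd Flush; mem=66
  op5 P1: load  L1 → I/E/I on L1; bus BusRd; mem=20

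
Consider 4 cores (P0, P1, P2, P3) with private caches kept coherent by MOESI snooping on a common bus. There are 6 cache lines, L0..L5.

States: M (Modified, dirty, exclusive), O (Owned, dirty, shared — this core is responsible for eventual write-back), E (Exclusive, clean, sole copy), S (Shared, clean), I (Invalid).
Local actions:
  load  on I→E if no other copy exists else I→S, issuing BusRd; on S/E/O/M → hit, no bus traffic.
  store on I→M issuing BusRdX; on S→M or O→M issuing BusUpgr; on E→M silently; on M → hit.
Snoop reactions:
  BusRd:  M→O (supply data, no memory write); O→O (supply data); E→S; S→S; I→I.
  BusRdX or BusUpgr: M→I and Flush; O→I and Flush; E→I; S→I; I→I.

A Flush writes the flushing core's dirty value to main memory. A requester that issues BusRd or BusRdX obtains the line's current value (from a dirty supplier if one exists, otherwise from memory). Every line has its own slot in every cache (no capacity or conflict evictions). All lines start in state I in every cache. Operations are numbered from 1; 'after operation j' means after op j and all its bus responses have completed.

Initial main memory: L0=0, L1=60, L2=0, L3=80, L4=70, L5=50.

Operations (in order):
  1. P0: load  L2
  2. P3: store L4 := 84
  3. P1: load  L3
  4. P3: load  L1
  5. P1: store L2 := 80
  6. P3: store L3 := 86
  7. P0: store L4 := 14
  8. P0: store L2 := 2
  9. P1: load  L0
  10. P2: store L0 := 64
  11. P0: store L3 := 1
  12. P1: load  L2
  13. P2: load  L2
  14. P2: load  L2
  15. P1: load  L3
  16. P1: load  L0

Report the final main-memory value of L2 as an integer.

[1] P0: load  L2 | P0:E(0), P1:I, P2:I, P3:I | bus: BusRd
[2] P3: store L4 := 84 | P0:I, P1:I, P2:I, P3:M(84) | bus: BusRdX
[3] P1: load  L3 | P0:I, P1:E(80), P2:I, P3:I | bus: BusRd
[4] P3: load  L1 | P0:I, P1:I, P2:I, P3:E(60) | bus: BusRd
[5] P1: store L2 := 80 | P0:I, P1:M(80), P2:I, P3:I | bus: BusRdX
[6] P3: store L3 := 86 | P0:I, P1:I, P2:I, P3:M(86) | bus: BusRdX
[7] P0: store L4 := 14 | P0:M(14), P1:I, P2:I, P3:I | bus: BusRdX,Flush
[8] P0: store L2 := 2 | P0:M(2), P1:I, P2:I, P3:I | bus: BusRdX,Flush
[9] P1: load  L0 | P0:I, P1:E(0), P2:I, P3:I | bus: BusRd
[10] P2: store L0 := 64 | P0:I, P1:I, P2:M(64), P3:I | bus: BusRdX
[11] P0: store L3 := 1 | P0:M(1), P1:I, P2:I, P3:I | bus: BusRdX,Flush
[12] P1: load  L2 | P0:O(2), P1:S(2), P2:I, P3:I | bus: BusRd
[13] P2: load  L2 | P0:O(2), P1:S(2), P2:S(2), P3:I | bus: BusRd
[14] P2: load  L2 | P0:O(2), P1:S(2), P2:S(2), P3:I | bus: none
[15] P1: load  L3 | P0:O(1), P1:S(1), P2:I, P3:I | bus: BusRd
[16] P1: load  L0 | P0:I, P1:S(64), P2:O(64), P3:I | bus: BusRd

memory[L2] = 80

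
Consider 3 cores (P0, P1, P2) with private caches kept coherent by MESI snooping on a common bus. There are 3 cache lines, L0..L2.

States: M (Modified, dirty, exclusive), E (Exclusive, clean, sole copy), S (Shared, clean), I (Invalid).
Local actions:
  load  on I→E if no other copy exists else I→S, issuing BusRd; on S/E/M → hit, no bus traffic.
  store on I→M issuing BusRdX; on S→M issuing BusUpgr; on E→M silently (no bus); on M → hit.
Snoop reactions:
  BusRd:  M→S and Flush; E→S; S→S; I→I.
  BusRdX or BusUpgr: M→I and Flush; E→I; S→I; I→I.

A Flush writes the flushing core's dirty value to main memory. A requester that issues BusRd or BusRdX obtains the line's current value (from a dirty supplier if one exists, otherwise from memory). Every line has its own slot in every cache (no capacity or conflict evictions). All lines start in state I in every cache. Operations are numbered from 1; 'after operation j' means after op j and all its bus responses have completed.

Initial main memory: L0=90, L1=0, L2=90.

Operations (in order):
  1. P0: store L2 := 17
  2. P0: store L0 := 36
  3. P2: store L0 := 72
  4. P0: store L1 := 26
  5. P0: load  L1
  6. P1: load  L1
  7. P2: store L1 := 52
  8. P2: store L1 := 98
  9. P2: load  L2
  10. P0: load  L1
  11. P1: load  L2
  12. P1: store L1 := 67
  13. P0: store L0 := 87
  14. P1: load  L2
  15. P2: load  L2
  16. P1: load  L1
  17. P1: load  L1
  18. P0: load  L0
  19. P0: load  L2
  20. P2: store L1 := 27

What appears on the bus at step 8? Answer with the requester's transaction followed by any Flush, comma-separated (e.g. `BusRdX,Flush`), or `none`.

bus = none

step 1: P0: store L2 := 17  ⟶  MII  (L2)  txn=BusRdX  M[L2]=90
step 2: P0: store L0 := 36  ⟶  MII  (L0)  txn=BusRdX  M[L0]=90
step 3: P2: store L0 := 72  ⟶  IIM  (L0)  txn=BusRdX+Flush  M[L0]=36
step 4: P0: store L1 := 26  ⟶  MII  (L1)  txn=BusRdX  M[L1]=0
step 5: P0: load  L1  ⟶  MII  (L1)  txn=∅  M[L1]=0
step 6: P1: load  L1  ⟶  SSI  (L1)  txn=BusRd+Flush  M[L1]=26
step 7: P2: store L1 := 52  ⟶  IIM  (L1)  txn=BusRdX  M[L1]=26
step 8: P2: store L1 := 98  ⟶  IIM  (L1)  txn=∅  M[L1]=26
step 9: P2: load  L2  ⟶  SIS  (L2)  txn=BusRd+Flush  M[L2]=17
step 10: P0: load  L1  ⟶  SIS  (L1)  txn=BusRd+Flush  M[L1]=98
step 11: P1: load  L2  ⟶  SSS  (L2)  txn=BusRd  M[L2]=17
step 12: P1: store L1 := 67  ⟶  IMI  (L1)  txn=BusRdX  M[L1]=98
step 13: P0: store L0 := 87  ⟶  MII  (L0)  txn=BusRdX+Flush  M[L0]=72
step 14: P1: load  L2  ⟶  SSS  (L2)  txn=∅  M[L2]=17
step 15: P2: load  L2  ⟶  SSS  (L2)  txn=∅  M[L2]=17
step 16: P1: load  L1  ⟶  IMI  (L1)  txn=∅  M[L1]=98
step 17: P1: load  L1  ⟶  IMI  (L1)  txn=∅  M[L1]=98
step 18: P0: load  L0  ⟶  MII  (L0)  txn=∅  M[L0]=72
step 19: P0: load  L2  ⟶  SSS  (L2)  txn=∅  M[L2]=17
step 20: P2: store L1 := 27  ⟶  IIM  (L1)  txn=BusRdX+Flush  M[L1]=67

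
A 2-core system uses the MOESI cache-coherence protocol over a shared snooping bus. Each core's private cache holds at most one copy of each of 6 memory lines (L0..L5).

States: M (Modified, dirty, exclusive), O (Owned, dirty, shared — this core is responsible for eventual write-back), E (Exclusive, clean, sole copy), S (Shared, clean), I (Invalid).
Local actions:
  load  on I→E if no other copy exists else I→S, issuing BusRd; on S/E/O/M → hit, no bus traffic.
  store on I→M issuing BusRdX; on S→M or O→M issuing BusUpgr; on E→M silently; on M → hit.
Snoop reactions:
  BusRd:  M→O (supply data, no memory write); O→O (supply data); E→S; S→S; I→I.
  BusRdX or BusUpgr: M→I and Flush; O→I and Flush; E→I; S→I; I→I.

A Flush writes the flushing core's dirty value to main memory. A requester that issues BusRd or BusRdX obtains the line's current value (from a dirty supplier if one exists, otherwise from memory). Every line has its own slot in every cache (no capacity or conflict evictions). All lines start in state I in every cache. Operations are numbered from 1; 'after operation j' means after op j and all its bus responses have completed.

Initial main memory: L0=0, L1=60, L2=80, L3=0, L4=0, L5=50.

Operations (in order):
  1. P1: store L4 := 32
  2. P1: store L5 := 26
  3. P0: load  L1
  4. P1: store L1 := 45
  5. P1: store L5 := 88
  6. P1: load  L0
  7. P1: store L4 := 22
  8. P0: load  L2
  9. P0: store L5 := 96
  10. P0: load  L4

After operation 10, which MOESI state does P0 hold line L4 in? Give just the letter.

state = S

  op1 P1: store L4 := 32 → I/M on L4; bus BusRdX; mem=0
  op2 P1: store L5 := 26 → I/M on L5; bus BusRdX; mem=50
  op3 P0: load  L1 → E/I on L1; bus BusRd; mem=60
  op4 P1: store L1 := 45 → I/M on L1; bus BusRdX; mem=60
  op5 P1: store L5 := 88 → I/M on L5; bus (none); mem=50
  op6 P1: load  L0 → I/E on L0; bus BusRd; mem=0
  op7 P1: store L4 := 22 → I/M on L4; bus (none); mem=0
  op8 P0: load  L2 → E/I on L2; bus BusRd; mem=80
  op9 P0: store L5 := 96 → M/I on L5; bus BusRdX Flush; mem=88
  op10 P0: load  L4 → S/O on L4; bus BusRd; mem=0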